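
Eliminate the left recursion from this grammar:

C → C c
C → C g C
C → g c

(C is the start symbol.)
C → g c C'
C' → c C'
C' → g C C'
C' → ε

C is directly left-recursive. The standard transformation for
  A → A α₁ | ... | A α_m | β₁ | ... | β_n
is
  A  → β₁ A' | ... | β_n A'
  A' → α₁ A' | ... | α_m A' | ε

C → g c becomes C → g c C'
C → C c becomes C' → c C'
C → C g C becomes C' → g C C'
Add C' → ε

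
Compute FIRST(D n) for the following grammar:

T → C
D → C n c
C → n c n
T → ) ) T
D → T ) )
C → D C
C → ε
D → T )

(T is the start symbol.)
FIRST sets of the non-terminals involved (from the grammar, by fixed-point iteration):
  FIRST(D) = { ')', 'n' }

To compute FIRST(D n), process the symbols left to right:
Symbol D is a non-terminal. Add FIRST(D) \ {ε} = { ')', 'n' }
D is not nullable (ε ∉ FIRST(D)), so stop here.
FIRST(D n) = { ')', 'n' }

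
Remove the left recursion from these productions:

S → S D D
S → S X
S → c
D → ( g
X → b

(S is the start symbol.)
S is directly left-recursive. The standard transformation for
  A → A α₁ | ... | A α_m | β₁ | ... | β_n
is
  A  → β₁ A' | ... | β_n A'
  A' → α₁ A' | ... | α_m A' | ε

S → c becomes S → c S'
S → S D D becomes S' → D D S'
S → S X becomes S' → X S'
Add S' → ε

Productions for other non-terminals are unchanged:
  D → ( g
  X → b

Resulting grammar:
S → c S'
S' → D D S'
S' → X S'
S' → ε
D → ( g
X → b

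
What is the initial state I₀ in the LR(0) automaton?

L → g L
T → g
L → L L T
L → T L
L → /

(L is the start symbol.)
First, augment the grammar with L' → L
I₀ = CLOSURE({ [L' → . L] }):
  [L' → . L] has the dot before L: add [L → . g L], [L → . L L T], [L → . T L], [L → . /]
  [L → . T L] has the dot before T: add [T → . g]
No further items can be added.

I₀ = { [L → . /], [L → . L L T], [L → . T L], [L → . g L], [L' → . L], [T → . g] }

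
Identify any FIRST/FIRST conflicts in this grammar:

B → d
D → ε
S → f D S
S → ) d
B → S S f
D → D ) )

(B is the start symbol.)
No FIRST/FIRST conflicts.

A FIRST/FIRST conflict occurs when two productions N → α and N → β for the same non-terminal have FIRST(α) ∩ FIRST(β) ≠ ∅ (with ε ∈ FIRST of a nullable right-hand side, so two nullable alternatives also conflict).

FIRST sets of the non-terminals at (or reachable through a nullable prefix from) the front of some alternative:
  FIRST(S) = { ')', 'f' }
  FIRST(D) = { ')', ε }

Productions for B:
  B → d: FIRST = { 'd' }
  B → S S f: FIRST = { ')', 'f' }
Productions for D:
  D → ε: FIRST = { ε }
  D → D ) ): FIRST = { ')' }
Productions for S:
  S → f D S: FIRST = { 'f' }
  S → ) d: FIRST = { ')' }

All alternatives of each non-terminal have pairwise disjoint FIRST sets.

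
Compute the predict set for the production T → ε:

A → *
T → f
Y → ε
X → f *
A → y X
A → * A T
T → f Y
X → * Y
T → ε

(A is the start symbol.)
PREDICT(T → ε) = (FIRST(RHS) \ {ε}) ∪ (FOLLOW(T) if ε ∈ FIRST(RHS), i.e. RHS ⇒* ε)
The right-hand side is ε (FIRST(ε) = { ε }), so the predict set is FOLLOW(T) = { $, 'f' }
PREDICT(T → ε) = { $, 'f' }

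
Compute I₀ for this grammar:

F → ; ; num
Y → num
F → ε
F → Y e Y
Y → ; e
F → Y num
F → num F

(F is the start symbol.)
{ [F → . ; ; num], [F → . Y e Y], [F → . Y num], [F → . num F], [F → .], [F' → . F], [Y → . ; e], [Y → . num] }

First, augment the grammar with F' → F
I₀ = CLOSURE({ [F' → . F] }):
  [F' → . F] has the dot before F: add [F → . ; ; num], [F → .], [F → . Y e Y], [F → . Y num], [F → . num F]
  [F → . Y e Y] has the dot before Y: add [Y → . num], [Y → . ; e]
No further items can be added.

I₀ = { [F → . ; ; num], [F → . Y e Y], [F → . Y num], [F → . num F], [F → .], [F' → . F], [Y → . ; e], [Y → . num] }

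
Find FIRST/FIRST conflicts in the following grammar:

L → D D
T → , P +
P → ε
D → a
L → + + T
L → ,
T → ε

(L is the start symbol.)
A FIRST/FIRST conflict occurs when two productions N → α and N → β for the same non-terminal have FIRST(α) ∩ FIRST(β) ≠ ∅ (with ε ∈ FIRST of a nullable right-hand side, so two nullable alternatives also conflict).

FIRST sets of the non-terminals at (or reachable through a nullable prefix from) the front of some alternative:
  FIRST(D) = { 'a' }

Productions for L:
  L → D D: FIRST = { 'a' }
  L → + + T: FIRST = { '+' }
  L → ,: FIRST = { ',' }
Productions for T:
  T → , P +: FIRST = { ',' }
  T → ε: FIRST = { ε }
P, D have only one production, so no FIRST/FIRST conflict is possible there.

All alternatives of each non-terminal have pairwise disjoint FIRST sets.

Answer: No FIRST/FIRST conflicts.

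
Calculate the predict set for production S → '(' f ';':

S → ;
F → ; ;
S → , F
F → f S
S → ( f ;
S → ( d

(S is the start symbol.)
{ '(' }

PREDICT(S → '(' f ';') = (FIRST(RHS) \ {ε}) ∪ (FOLLOW(S) if ε ∈ FIRST(RHS), i.e. RHS ⇒* ε)
FIRST('(' f ';') = { '(' }
ε ∉ FIRST('(' f ';'), so FOLLOW(S) is not added.
PREDICT(S → '(' f ';') = { '(' }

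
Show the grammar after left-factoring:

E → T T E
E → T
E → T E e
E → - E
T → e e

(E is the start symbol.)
Left-factoring transforms A → αβ₁ | αβ₂ into A → αA' and A' → β₁ | β₂
(α is the longest common prefix among the alternatives). Repeat until
no nonterminal has two alternatives with a common prefix.

Round 1: E has alternatives sharing prefix 'T'. Introduce E': E → T E'
  Add: E' → T E
  Add: E' → ε
  Add: E' → E e

No remaining common prefixes — done.

Resulting grammar:
E → T E'
E' → T E
E' → ε
E' → E e
E → - E
T → e e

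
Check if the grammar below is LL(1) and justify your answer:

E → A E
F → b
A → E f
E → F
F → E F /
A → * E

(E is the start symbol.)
No. Predict set conflict for E: { '*', 'b' }

A grammar is LL(1) if for each non-terminal N with multiple productions, the predict sets of those productions are pairwise disjoint, where PREDICT(N → α) = (FIRST(α) \ {ε}) ∪ (FOLLOW(N) if α ⇒* ε).

Relevant sets:
  FIRST(A) = { '*', 'b' }
  FIRST(F) = { '*', 'b' }
  FIRST(E) = { '*', 'b' }

For E:
  PREDICT(E → A E) = { '*', 'b' }
  PREDICT(E → F) = { '*', 'b' }
For F:
  PREDICT(F → b) = { 'b' }
  PREDICT(F → E F '/') = { '*', 'b' }
For A:
  PREDICT(A → E f) = { '*', 'b' }
  PREDICT(A → '*' E) = { '*' }

Conflict found: Predict set conflict for E: { '*', 'b' }
The grammar is NOT LL(1).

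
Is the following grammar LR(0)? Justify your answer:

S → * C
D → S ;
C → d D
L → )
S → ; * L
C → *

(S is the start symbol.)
Yes, the grammar is LR(0)

A grammar is LR(0) if no state in the canonical LR(0) collection has:
  - both a shift item (dot before a terminal) and a complete item (shift-reduce conflict), or
  - two or more complete items (reduce-reduce conflict; the accept item [S' → S .] counts as a complete item here).

Augment with S' → S and build the canonical LR(0) collection (I0 = CLOSURE({[S' → . S]}), then GOTO on every symbol after a dot until no new states appear). It has 13 states:
  I0: { [S → . * C], [S → . ; * L], [S' → . S] }  — shift
  I1: { [C → . *], [C → . d D], [S → * . C] }  — shift
  I2: { [S → ; . * L] }  — shift
  I3: { [S' → S .] }  — accept
  I4: { [L → . )], [S → ; * . L] }  — shift
  I5: { [L → ) .] }  — reduce
  I6: { [S → ; * L .] }  — reduce
  I7: { [C → * .] }  — reduce
  I8: { [S → * C .] }  — reduce
  I9: { [C → d . D], [D → . S ;], [S → . * C], [S → . ; * L] }  — shift
  I10: { [C → d D .] }  — reduce
  I11: { [D → S . ;] }  — shift
  I12: { [D → S ; .] }  — reduce

Every state is either a pure shift/goto state or contains exactly one complete item and nothing to shift — no conflicts. The grammar is LR(0).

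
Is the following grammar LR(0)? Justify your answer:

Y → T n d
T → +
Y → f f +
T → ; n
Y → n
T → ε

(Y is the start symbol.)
Augment with Y' → Y and build the canonical LR(0) collection (I0 = CLOSURE({[Y' → . Y]}), then GOTO on every symbol after a dot until no new states appear). It has 12 states:
  I0: { [T → . +], [T → . ; n], [T → .], [Y → . T n d], [Y → . f f +], [Y → . n], [Y' → . Y] }  — shift, reduce
  I1: { [T → + .] }  — reduce
  I2: { [T → ; . n] }  — shift
  I3: { [Y → T . n d] }  — shift
  I4: { [Y' → Y .] }  — accept
  I5: { [Y → f . f +] }  — shift
  I6: { [Y → n .] }  — reduce
  I7: { [Y → f f . +] }  — shift
  I8: { [Y → f f + .] }  — reduce
  I9: { [Y → T n . d] }  — shift
  I10: { [Y → T n d .] }  — reduce
  I11: { [T → ; n .] }  — reduce

Conflict in state I0:
  Shift-reduce conflict between [T → .] and [T → . +]
So the grammar is NOT LR(0).

Answer: No. Shift-reduce conflict between [T → .] and [T → . +]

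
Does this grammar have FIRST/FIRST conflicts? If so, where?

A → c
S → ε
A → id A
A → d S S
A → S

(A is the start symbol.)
No FIRST/FIRST conflicts.

A FIRST/FIRST conflict occurs when two productions N → α and N → β for the same non-terminal have FIRST(α) ∩ FIRST(β) ≠ ∅ (with ε ∈ FIRST of a nullable right-hand side, so two nullable alternatives also conflict).

FIRST sets of the non-terminals at (or reachable through a nullable prefix from) the front of some alternative:
  FIRST(S) = { ε }

Productions for A:
  A → c: FIRST = { 'c' }
  A → id A: FIRST = { 'id' }
  A → d S S: FIRST = { 'd' }
  A → S: FIRST = { ε }
S has only one production, so no FIRST/FIRST conflict is possible there.

All alternatives of each non-terminal have pairwise disjoint FIRST sets.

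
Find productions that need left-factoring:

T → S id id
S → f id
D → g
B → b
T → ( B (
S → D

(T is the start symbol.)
No, left-factoring is not needed

Left-factoring is needed when two productions for the same non-terminal
share a common prefix on the right-hand side.

Productions for T:
  T → S id id
  T → ( B (
Productions for S:
  S → f id
  S → D

No common prefixes found.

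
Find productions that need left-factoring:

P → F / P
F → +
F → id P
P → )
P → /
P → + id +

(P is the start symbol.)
No, left-factoring is not needed

Left-factoring is needed when two productions for the same non-terminal
share a common prefix on the right-hand side.

Productions for P:
  P → F / P
  P → )
  P → /
  P → + id +
Productions for F:
  F → +
  F → id P

No common prefixes found.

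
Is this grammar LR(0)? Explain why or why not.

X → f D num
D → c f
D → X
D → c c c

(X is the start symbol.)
Yes, the grammar is LR(0)

A grammar is LR(0) if no state in the canonical LR(0) collection has:
  - both a shift item (dot before a terminal) and a complete item (shift-reduce conflict), or
  - two or more complete items (reduce-reduce conflict; the accept item [X' → X .] counts as a complete item here).

Augment with X' → X and build the canonical LR(0) collection (I0 = CLOSURE({[X' → . X]}), then GOTO on every symbol after a dot until no new states appear). It has 10 states:
  I0: { [X → . f D num], [X' → . X] }  — shift
  I1: { [X' → X .] }  — accept
  I2: { [D → . X], [D → . c c c], [D → . c f], [X → . f D num], [X → f . D num] }  — shift
  I3: { [X → f D . num] }  — shift
  I4: { [D → X .] }  — reduce
  I5: { [D → c . c c], [D → c . f] }  — shift
  I6: { [D → c c . c] }  — shift
  I7: { [D → c f .] }  — reduce
  I8: { [D → c c c .] }  — reduce
  I9: { [X → f D num .] }  — reduce

Every state is either a pure shift/goto state or contains exactly one complete item and nothing to shift — no conflicts. The grammar is LR(0).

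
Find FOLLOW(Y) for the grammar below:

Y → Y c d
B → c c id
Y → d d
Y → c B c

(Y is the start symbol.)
To compute FOLLOW(Y), find every occurrence of Y on a right-hand side N → α Y β: add FIRST(β) \ {ε}, and if β is empty or nullable also add FOLLOW(N). Iterate to a fixed point.

Y is the start symbol, so $ ∈ FOLLOW(Y).
In Y → Y c d: Y is followed by c d, add FIRST(c d) \ {ε} = { 'c' }

Taking the union: FOLLOW(Y) = { $, 'c' }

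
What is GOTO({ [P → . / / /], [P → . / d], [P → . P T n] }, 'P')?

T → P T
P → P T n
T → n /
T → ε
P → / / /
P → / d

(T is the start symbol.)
{ [P → . / / /], [P → . / d], [P → . P T n], [P → P . T n], [T → . P T], [T → . n /], [T → .] }

GOTO(I, 'P') = CLOSURE({ [A → αX.β] : [A → α.Xβ] ∈ I, X = 'P' })

Items with dot before 'P', with the dot advanced:
  [P → . P T n] → [P → P . T n]
Closure of the advanced items:
  [P → P . T n] has the dot before T: add [T → . P T], [T → . n /], [T → .]
  [T → . P T] has the dot before P: add [P → . P T n], [P → . / / /], [P → . / d]

GOTO = { [P → . / / /], [P → . / d], [P → . P T n], [P → P . T n], [T → . P T], [T → . n /], [T → .] }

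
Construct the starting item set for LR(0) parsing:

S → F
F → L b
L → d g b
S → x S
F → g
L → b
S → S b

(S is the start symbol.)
{ [F → . L b], [F → . g], [L → . b], [L → . d g b], [S → . F], [S → . S b], [S → . x S], [S' → . S] }

First, augment the grammar with S' → S
I₀ = CLOSURE({ [S' → . S] }):
  [S' → . S] has the dot before S: add [S → . F], [S → . x S], [S → . S b]
  [S → . F] has the dot before F: add [F → . L b], [F → . g]
  [F → . L b] has the dot before L: add [L → . d g b], [L → . b]
No further items can be added.

I₀ = { [F → . L b], [F → . g], [L → . b], [L → . d g b], [S → . F], [S → . S b], [S → . x S], [S' → . S] }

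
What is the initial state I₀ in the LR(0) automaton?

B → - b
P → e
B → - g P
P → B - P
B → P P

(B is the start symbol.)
{ [B → . - b], [B → . - g P], [B → . P P], [B' → . B], [P → . B - P], [P → . e] }

First, augment the grammar with B' → B
I₀ = CLOSURE({ [B' → . B] }):
  [B' → . B] has the dot before B: add [B → . - b], [B → . - g P], [B → . P P]
  [B → . P P] has the dot before P: add [P → . e], [P → . B - P]
No further items can be added.

I₀ = { [B → . - b], [B → . - g P], [B → . P P], [B' → . B], [P → . B - P], [P → . e] }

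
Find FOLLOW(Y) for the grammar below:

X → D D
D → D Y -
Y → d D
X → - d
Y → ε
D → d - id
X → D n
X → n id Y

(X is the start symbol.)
To compute FOLLOW(Y), find every occurrence of Y on a right-hand side N → α Y β: add FIRST(β) \ {ε}, and if β is empty or nullable also add FOLLOW(N). Iterate to a fixed point.

In D → D Y -: Y is followed by '-', add FIRST('-') \ {ε} = { '-' }
In X → n id Y: Y is at the end, add FOLLOW(X)

The FOLLOW sets referred to above (computed the same way, to a fixed point):
  FOLLOW(X) = { $ }

Taking the union: FOLLOW(Y) = { $, '-' }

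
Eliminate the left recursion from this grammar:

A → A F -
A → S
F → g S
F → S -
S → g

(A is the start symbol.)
A → S A'
A' → F - A'
A' → ε
F → g S
F → S -
S → g

A is directly left-recursive. The standard transformation for
  A → A α₁ | ... | A α_m | β₁ | ... | β_n
is
  A  → β₁ A' | ... | β_n A'
  A' → α₁ A' | ... | α_m A' | ε

A → S becomes A → S A'
A → A F - becomes A' → F - A'
Add A' → ε

Productions for other non-terminals are unchanged:
  F → g S
  F → S -
  S → g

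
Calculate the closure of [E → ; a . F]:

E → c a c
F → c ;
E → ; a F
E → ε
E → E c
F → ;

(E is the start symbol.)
{ [E → ; a . F], [F → . ;], [F → . c ;] }

To compute CLOSURE, for each item [A → α.Bβ] where B is a non-terminal, add [B → .γ] for all productions B → γ; repeat for the newly added items until nothing changes.

Start with: [E → ; a . F]
  [E → ; a . F] has the dot before F: add [F → . c ;], [F → . ;]
No further items can be added.

CLOSURE = { [E → ; a . F], [F → . ;], [F → . c ;] }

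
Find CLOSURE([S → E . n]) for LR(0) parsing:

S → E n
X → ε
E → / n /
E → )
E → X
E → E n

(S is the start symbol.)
{ [S → E . n] }

Start with: [S → E . n]
The dot precedes the terminal n, so nothing is added.

CLOSURE = { [S → E . n] }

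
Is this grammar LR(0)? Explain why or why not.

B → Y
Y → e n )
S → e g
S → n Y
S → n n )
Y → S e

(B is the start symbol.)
Yes, the grammar is LR(0)

Augment with B' → B and build the canonical LR(0) collection (I0 = CLOSURE({[B' → . B]}), then GOTO on every symbol after a dot until no new states appear). It has 13 states:
  I0: { [B → . Y], [B' → . B], [S → . e g], [S → . n Y], [S → . n n )], [Y → . S e], [Y → . e n )] }  — shift
  I1: { [B' → B .] }  — accept
  I2: { [Y → S . e] }  — shift
  I3: { [B → Y .] }  — reduce
  I4: { [S → e . g], [Y → e . n )] }  — shift
  I5: { [S → . e g], [S → . n Y], [S → . n n )], [S → n . Y], [S → n . n )], [Y → . S e], [Y → . e n )] }  — shift
  I6: { [S → n Y .] }  — reduce
  I7: { [S → . e g], [S → . n Y], [S → . n n )], [S → n . Y], [S → n . n )], [S → n n . )], [Y → . S e], [Y → . e n )] }  — shift
  I8: { [S → n n ) .] }  — reduce
  I9: { [S → e g .] }  — reduce
  I10: { [Y → e n . )] }  — shift
  I11: { [Y → e n ) .] }  — reduce
  I12: { [Y → S e .] }  — reduce

Every state is either a pure shift/goto state or contains exactly one complete item and nothing to shift — no conflicts. The grammar is LR(0).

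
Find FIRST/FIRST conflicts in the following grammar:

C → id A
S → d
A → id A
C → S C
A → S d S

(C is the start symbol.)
No FIRST/FIRST conflicts.

A FIRST/FIRST conflict occurs when two productions N → α and N → β for the same non-terminal have FIRST(α) ∩ FIRST(β) ≠ ∅ (with ε ∈ FIRST of a nullable right-hand side, so two nullable alternatives also conflict).

FIRST sets of the non-terminals at (or reachable through a nullable prefix from) the front of some alternative:
  FIRST(S) = { 'd' }

Productions for C:
  C → id A: FIRST = { 'id' }
  C → S C: FIRST = { 'd' }
Productions for A:
  A → id A: FIRST = { 'id' }
  A → S d S: FIRST = { 'd' }
S has only one production, so no FIRST/FIRST conflict is possible there.

All alternatives of each non-terminal have pairwise disjoint FIRST sets.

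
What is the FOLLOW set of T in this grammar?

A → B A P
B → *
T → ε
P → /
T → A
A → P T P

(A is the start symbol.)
{ '/' }

In A → P T P: T is followed by P, add FIRST(P) \ {ε} = { '/' }

Taking the union: FOLLOW(T) = { '/' }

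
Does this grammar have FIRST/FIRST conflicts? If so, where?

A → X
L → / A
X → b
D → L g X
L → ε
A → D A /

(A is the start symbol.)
A FIRST/FIRST conflict occurs when two productions N → α and N → β for the same non-terminal have FIRST(α) ∩ FIRST(β) ≠ ∅ (with ε ∈ FIRST of a nullable right-hand side, so two nullable alternatives also conflict).

FIRST sets of the non-terminals at (or reachable through a nullable prefix from) the front of some alternative:
  FIRST(X) = { 'b' }
  FIRST(D) = { '/', 'g' }

Productions for A:
  A → X: FIRST = { 'b' }
  A → D A /: FIRST = { '/', 'g' }
Productions for L:
  L → / A: FIRST = { '/' }
  L → ε: FIRST = { ε }
X, D have only one production, so no FIRST/FIRST conflict is possible there.

All alternatives of each non-terminal have pairwise disjoint FIRST sets.

Answer: No FIRST/FIRST conflicts.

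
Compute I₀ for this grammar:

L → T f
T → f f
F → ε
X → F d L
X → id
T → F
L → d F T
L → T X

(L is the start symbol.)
First, augment the grammar with L' → L
I₀ = CLOSURE({ [L' → . L] }):
  [L' → . L] has the dot before L: add [L → . T f], [L → . d F T], [L → . T X]
  [L → . T f] has the dot before T: add [T → . f f], [T → . F]
  [T → . F] has the dot before F: add [F → .]
No further items can be added.

I₀ = { [F → .], [L → . T X], [L → . T f], [L → . d F T], [L' → . L], [T → . F], [T → . f f] }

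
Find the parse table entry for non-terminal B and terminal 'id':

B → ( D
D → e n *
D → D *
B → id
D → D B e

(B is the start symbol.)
B → id

To find M[B, 'id'], we find productions for B where 'id' is in the predict set (PREDICT(N → α) = (FIRST(α) \ {ε}) ∪ (FOLLOW(N) if α ⇒* ε)).

B → ( D: PREDICT = { '(' }
B → id: PREDICT = { 'id' }
  'id' is in predict set, so this production goes in M[B, 'id']

M[B, 'id'] = B → id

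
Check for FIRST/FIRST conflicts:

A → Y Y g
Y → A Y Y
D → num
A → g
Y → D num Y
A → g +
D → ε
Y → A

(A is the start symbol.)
A FIRST/FIRST conflict occurs when two productions N → α and N → β for the same non-terminal have FIRST(α) ∩ FIRST(β) ≠ ∅ (with ε ∈ FIRST of a nullable right-hand side, so two nullable alternatives also conflict).

FIRST sets of the non-terminals at (or reachable through a nullable prefix from) the front of some alternative:
  FIRST(Y) = { 'g', 'num' }
  FIRST(A) = { 'g', 'num' }
  FIRST(D) = { 'num', ε }

Productions for A:
  A → Y Y g: FIRST = { 'g', 'num' }
  A → g: FIRST = { 'g' }
  A → g +: FIRST = { 'g' }
Productions for Y:
  Y → A Y Y: FIRST = { 'g', 'num' }
  Y → D num Y: FIRST = { 'num' }
  Y → A: FIRST = { 'g', 'num' }
Productions for D:
  D → num: FIRST = { 'num' }
  D → ε: FIRST = { ε }

Conflict for A: A → Y Y g and A → g
  Overlap: { 'g' }
Conflict for A: A → Y Y g and A → g +
  Overlap: { 'g' }
Conflict for A: A → g and A → g +
  Overlap: { 'g' }
Conflict for Y: Y → A Y Y and Y → D num Y
  Overlap: { 'num' }
Conflict for Y: Y → A Y Y and Y → A
  Overlap: { 'g', 'num' }
Conflict for Y: Y → D num Y and Y → A
  Overlap: { 'num' }

Answer: Yes. A → Y Y g / A → g on { 'g' }; A → Y Y g / A → g '+' on { 'g' }; A → g / A → g '+' on { 'g' }; Y → A Y Y / Y → D num Y on { 'num' }; Y → A Y Y / Y → A on { 'g', 'num' }; Y → D num Y / Y → A on { 'num' }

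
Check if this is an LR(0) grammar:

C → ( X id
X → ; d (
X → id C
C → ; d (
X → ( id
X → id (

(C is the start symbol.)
No. Shift-reduce conflict between [X → id ( .] and [X → . ( id]

Augment with C' → C and build the canonical LR(0) collection (I0 = CLOSURE({[C' → . C]}), then GOTO on every symbol after a dot until no new states appear). It has 16 states:
  I0: { [C → . ( X id], [C → . ; d (], [C' → . C] }  — shift
  I1: { [C → ( . X id], [X → . ( id], [X → . ; d (], [X → . id (], [X → . id C] }  — shift
  I2: { [C → ; . d (] }  — shift
  I3: { [C' → C .] }  — accept
  I4: { [C → ; d . (] }  — shift
  I5: { [C → ; d ( .] }  — reduce
  I6: { [X → ( . id] }  — shift
  I7: { [X → ; . d (] }  — shift
  I8: { [C → ( X . id] }  — shift
  I9: { [C → . ( X id], [C → . ; d (], [X → id . (], [X → id . C] }  — shift
  I10: { [C → ( . X id], [X → . ( id], [X → . ; d (], [X → . id (], [X → . id C], [X → id ( .] }  — shift, reduce
  I11: { [X → id C .] }  — reduce
  I12: { [C → ( X id .] }  — reduce
  I13: { [X → ; d . (] }  — shift
  I14: { [X → ; d ( .] }  — reduce
  I15: { [X → ( id .] }  — reduce

Conflict in state I10:
  Shift-reduce conflict between [X → id ( .] and [X → . ( id]
So the grammar is NOT LR(0).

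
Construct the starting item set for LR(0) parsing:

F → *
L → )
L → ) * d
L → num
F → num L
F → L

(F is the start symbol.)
First, augment the grammar with F' → F
I₀ = CLOSURE({ [F' → . F] }):
  [F' → . F] has the dot before F: add [F → . *], [F → . num L], [F → . L]
  [F → . L] has the dot before L: add [L → . )], [L → . ) * d], [L → . num]
No further items can be added.

I₀ = { [F → . *], [F → . L], [F → . num L], [F' → . F], [L → . ) * d], [L → . )], [L → . num] }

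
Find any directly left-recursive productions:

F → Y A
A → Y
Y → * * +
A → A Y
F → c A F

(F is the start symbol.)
Yes, A is left-recursive

Direct left recursion occurs when N → N α for some non-terminal N (the right-hand side begins with the left-hand side itself).

F → Y A: starts with Y
A → Y: starts with Y
Y → * * +: starts with '*'
A → A Y: LEFT RECURSIVE (starts with A)
F → c A F: starts with c

The grammar has direct left recursion on: A.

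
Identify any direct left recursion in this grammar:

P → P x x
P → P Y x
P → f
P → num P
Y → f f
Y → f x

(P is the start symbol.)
Direct left recursion occurs when N → N α for some non-terminal N (the right-hand side begins with the left-hand side itself).

P → P x x: LEFT RECURSIVE (starts with P)
P → P Y x: LEFT RECURSIVE (starts with P)
P → f: starts with f
P → num P: starts with num
Y → f f: starts with f
Y → f x: starts with f

The grammar has direct left recursion on: P.

Answer: Yes, P is left-recursive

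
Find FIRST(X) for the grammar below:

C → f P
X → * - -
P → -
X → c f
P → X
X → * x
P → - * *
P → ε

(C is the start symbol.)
{ '*', 'c' }

To compute FIRST(X), examine every production with X on the left-hand side, reading each right-hand side left to right until a non-nullable symbol is reached.

From X → * - -:
  - '*' is a terminal: add '*' and stop
From X → c f:
  - c is a terminal: add 'c' and stop
From X → * x:
  - '*' is a terminal: add '*' and stop

Collecting: FIRST(X) = { '*', 'c' }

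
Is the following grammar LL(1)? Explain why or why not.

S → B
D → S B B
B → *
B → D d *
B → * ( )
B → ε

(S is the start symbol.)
Relevant sets:
  FIRST(D) = { '*', 'd', ε }
  FOLLOW(B) = { $, '*', 'd' }

For B:
  PREDICT(B → '*') = { '*' }
  PREDICT(B → D d '*') = { '*', 'd' }
  PREDICT(B → '*' '(' ')') = { '*' }
  PREDICT(B → ε) = { $, '*', 'd' }
S, D have a single production, so nothing to check there.

Conflict found: Predict set conflict for B: { '*' }
The grammar is NOT LL(1).

Answer: No. Predict set conflict for B: { '*' }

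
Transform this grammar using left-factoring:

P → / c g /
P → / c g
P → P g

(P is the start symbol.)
P → / c g P'
P' → /
P' → ε
P → P g

Left-factoring transforms A → αβ₁ | αβ₂ into A → αA' and A' → β₁ | β₂
(α is the longest common prefix among the alternatives). Repeat until
no nonterminal has two alternatives with a common prefix.

Round 1: P has alternatives sharing prefix '/ c g'. Introduce P': P → / c g P'
  Add: P' → /
  Add: P' → ε

No remaining common prefixes — done.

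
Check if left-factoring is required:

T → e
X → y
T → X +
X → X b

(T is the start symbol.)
No, left-factoring is not needed

Left-factoring is needed when two productions for the same non-terminal
share a common prefix on the right-hand side.

Productions for T:
  T → e
  T → X +
Productions for X:
  X → y
  X → X b

No common prefixes found.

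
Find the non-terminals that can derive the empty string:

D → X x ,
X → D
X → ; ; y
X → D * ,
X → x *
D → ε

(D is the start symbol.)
{ 'D', 'X' }

A non-terminal is nullable if it can derive ε (the empty string): either it has an ε-production, or it has a production whose right-hand side consists entirely of nullable non-terminals.

ε-productions: D → ε
So D is immediately nullable.
X → D: every symbol on the right is nullable, so X is nullable too.
Every non-terminal is now nullable.
Nullable = { 'D', 'X' }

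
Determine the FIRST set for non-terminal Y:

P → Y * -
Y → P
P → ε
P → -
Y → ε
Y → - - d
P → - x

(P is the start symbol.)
FIRST sets of the other non-terminals involved (by the same procedure, iterated to a fixed point):
  FIRST(P) = { '*', '-', ε }

From Y → P:
  - P is a non-terminal: add FIRST(P) \ {ε} = { '*', '-' }
    P is nullable and nothing follows, so the whole right-hand side can vanish: ε ∈ FIRST(Y)
From Y → ε:
  - ε-production, so ε ∈ FIRST(Y)
From Y → - - d:
  - '-' is a terminal: add '-' and stop

Collecting: FIRST(Y) = { '*', '-', ε }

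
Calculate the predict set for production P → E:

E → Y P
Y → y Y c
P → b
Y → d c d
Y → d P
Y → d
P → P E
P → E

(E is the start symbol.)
{ 'd', 'y' }

PREDICT(P → E) = (FIRST(RHS) \ {ε}) ∪ (FOLLOW(P) if ε ∈ FIRST(RHS), i.e. RHS ⇒* ε)
FIRST(E) = { 'd', 'y' }
FIRST(E) = { 'd', 'y' }
ε ∉ FIRST(E), so FOLLOW(P) is not added.
PREDICT(P → E) = { 'd', 'y' }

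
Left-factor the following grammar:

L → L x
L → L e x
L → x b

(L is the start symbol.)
Left-factoring transforms A → αβ₁ | αβ₂ into A → αA' and A' → β₁ | β₂
(α is the longest common prefix among the alternatives). Repeat until
no nonterminal has two alternatives with a common prefix.

Round 1: L has alternatives sharing prefix 'L'. Introduce L': L → L L'
  Add: L' → x
  Add: L' → e x

No remaining common prefixes — done.

Resulting grammar:
L → L L'
L' → x
L' → e x
L → x b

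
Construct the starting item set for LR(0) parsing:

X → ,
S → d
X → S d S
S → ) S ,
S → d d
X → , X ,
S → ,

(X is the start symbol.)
First, augment the grammar with X' → X
I₀ = CLOSURE({ [X' → . X] }):
  [X' → . X] has the dot before X: add [X → . ,], [X → . S d S], [X → . , X ,]
  [X → . S d S] has the dot before S: add [S → . d], [S → . ) S ,], [S → . d d], [S → . ,]
No further items can be added.

I₀ = { [S → . ) S ,], [S → . ,], [S → . d d], [S → . d], [X → . , X ,], [X → . ,], [X → . S d S], [X' → . X] }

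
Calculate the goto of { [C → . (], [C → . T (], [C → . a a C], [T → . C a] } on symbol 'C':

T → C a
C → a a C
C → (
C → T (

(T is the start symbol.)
GOTO(I, 'C') = CLOSURE({ [A → αX.β] : [A → α.Xβ] ∈ I, X = 'C' })

Items with dot before 'C', with the dot advanced:
  [T → . C a] → [T → C . a]
Closure adds nothing (no advanced item has the dot before a non-terminal).

GOTO = { [T → C . a] }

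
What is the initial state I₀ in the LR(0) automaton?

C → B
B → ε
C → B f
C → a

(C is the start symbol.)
{ [B → .], [C → . B f], [C → . B], [C → . a], [C' → . C] }

First, augment the grammar with C' → C
I₀ = CLOSURE({ [C' → . C] }):
  [C' → . C] has the dot before C: add [C → . B], [C → . B f], [C → . a]
  [C → . B] has the dot before B: add [B → .]
No further items can be added.

I₀ = { [B → .], [C → . B f], [C → . B], [C → . a], [C' → . C] }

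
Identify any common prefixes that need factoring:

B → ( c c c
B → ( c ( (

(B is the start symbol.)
Yes, B has productions with common prefix '( c'

Left-factoring is needed when two productions for the same non-terminal
share a common prefix on the right-hand side.

Productions for B:
  B → ( c c c
  B → ( c ( (

Found common prefix '( c' in productions for B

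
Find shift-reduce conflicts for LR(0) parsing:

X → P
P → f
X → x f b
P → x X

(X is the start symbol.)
A shift-reduce conflict occurs when an LR(0) state has both:
  - a complete (reduce) item [A → α .] (dot at the end), and
  - a shift item [B → β . c γ] (dot before a terminal).

Augment with X' → X and build the canonical LR(0) collection (I0 = CLOSURE({[X' → . X]}), then GOTO on every symbol after a dot until no new states appear). It has 8 states:
  I0: { [P → . f], [P → . x X], [X → . P], [X → . x f b], [X' → . X] }  — shift
  I1: { [X → P .] }  — reduce
  I2: { [X' → X .] }  — accept
  I3: { [P → f .] }  — reduce
  I4: { [P → . f], [P → . x X], [P → x . X], [X → . P], [X → . x f b], [X → x . f b] }  — shift
  I5: { [P → x X .] }  — reduce
  I6: { [P → f .], [X → x f . b] }  — shift, reduce
  I7: { [X → x f b .] }  — reduce

I6 contains reduce item [P → f .] and shift item [X → x f . b] — shift-reduce conflict.

Answer: Yes — I6: [P → f .] vs [X → x f . b]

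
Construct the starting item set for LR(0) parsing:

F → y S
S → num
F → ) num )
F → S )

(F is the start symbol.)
{ [F → . ) num )], [F → . S )], [F → . y S], [F' → . F], [S → . num] }

First, augment the grammar with F' → F
I₀ = CLOSURE({ [F' → . F] }):
  [F' → . F] has the dot before F: add [F → . y S], [F → . ) num )], [F → . S )]
  [F → . S )] has the dot before S: add [S → . num]
No further items can be added.

I₀ = { [F → . ) num )], [F → . S )], [F → . y S], [F' → . F], [S → . num] }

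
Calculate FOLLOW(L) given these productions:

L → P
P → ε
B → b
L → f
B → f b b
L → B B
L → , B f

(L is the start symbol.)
To compute FOLLOW(L), find every occurrence of L on a right-hand side N → α L β: add FIRST(β) \ {ε}, and if β is empty or nullable also add FOLLOW(N). Iterate to a fixed point.

L is the start symbol, so $ ∈ FOLLOW(L).
L does not occur on any right-hand side.

Taking the union: FOLLOW(L) = { $ }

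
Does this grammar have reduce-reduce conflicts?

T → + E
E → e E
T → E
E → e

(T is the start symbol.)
A reduce-reduce conflict occurs when an LR(0) state has two complete items [A → α .] and [B → β .] — both call for a reduction, and with no lookahead the parser cannot choose between them.

Augment with T' → T and build the canonical LR(0) collection (I0 = CLOSURE({[T' → . T]}), then GOTO on every symbol after a dot until no new states appear). It has 7 states:
  I0: { [E → . e E], [E → . e], [T → . + E], [T → . E], [T' → . T] }  — shift
  I1: { [E → . e E], [E → . e], [T → + . E] }  — shift
  I2: { [T → E .] }  — reduce
  I3: { [T' → T .] }  — accept
  I4: { [E → . e E], [E → . e], [E → e . E], [E → e .] }  — shift, reduce
  I5: { [E → e E .] }  — reduce
  I6: { [T → + E .] }  — reduce

No state contains more than one complete item.

Answer: No reduce-reduce conflicts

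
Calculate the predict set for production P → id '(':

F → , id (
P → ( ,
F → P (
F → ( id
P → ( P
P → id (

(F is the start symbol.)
{ 'id' }

PREDICT(P → id '(') = (FIRST(RHS) \ {ε}) ∪ (FOLLOW(P) if ε ∈ FIRST(RHS), i.e. RHS ⇒* ε)
FIRST(id '(') = { 'id' }
ε ∉ FIRST(id '('), so FOLLOW(P) is not added.
PREDICT(P → id '(') = { 'id' }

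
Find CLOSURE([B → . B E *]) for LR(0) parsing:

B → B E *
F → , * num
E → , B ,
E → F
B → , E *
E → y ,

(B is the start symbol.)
{ [B → . , E *], [B → . B E *] }

To compute CLOSURE, for each item [A → α.Bβ] where B is a non-terminal, add [B → .γ] for all productions B → γ; repeat for the newly added items until nothing changes.

Start with: [B → . B E *]
  [B → . B E *] has the dot before B: add [B → . , E *]
No further items can be added.

CLOSURE = { [B → . , E *], [B → . B E *] }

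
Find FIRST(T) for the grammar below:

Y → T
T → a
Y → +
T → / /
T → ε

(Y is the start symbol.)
To compute FIRST(T), examine every production with T on the left-hand side, reading each right-hand side left to right until a non-nullable symbol is reached.

From T → a:
  - a is a terminal: add 'a' and stop
From T → / /:
  - '/' is a terminal: add '/' and stop
From T → ε:
  - ε-production, so ε ∈ FIRST(T)

Collecting: FIRST(T) = { '/', 'a', ε }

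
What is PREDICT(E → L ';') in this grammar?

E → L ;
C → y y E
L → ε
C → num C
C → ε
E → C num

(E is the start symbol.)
PREDICT(E → L ';') = (FIRST(RHS) \ {ε}) ∪ (FOLLOW(E) if ε ∈ FIRST(RHS), i.e. RHS ⇒* ε)
FIRST(L) = { ε }
FIRST(L ';') = { ';' }
ε ∉ FIRST(L ';'), so FOLLOW(E) is not added.
PREDICT(E → L ';') = { ';' }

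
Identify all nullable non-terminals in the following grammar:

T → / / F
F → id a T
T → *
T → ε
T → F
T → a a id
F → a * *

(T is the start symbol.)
ε-productions: T → ε
So T is immediately nullable.
No further non-terminal can be added: every production for the remaining non-terminals contains a terminal or a non-nullable non-terminal.
Nullable = { 'T' }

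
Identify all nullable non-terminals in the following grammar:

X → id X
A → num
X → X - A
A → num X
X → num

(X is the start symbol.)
A non-terminal is nullable if it can derive ε (the empty string): either it has an ε-production, or it has a production whose right-hand side consists entirely of nullable non-terminals.

There are no ε-productions, so no non-terminal can derive ε.
No non-terminals are nullable.

Answer: None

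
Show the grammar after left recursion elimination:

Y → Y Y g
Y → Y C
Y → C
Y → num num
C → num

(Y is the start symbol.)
Y is directly left-recursive. The standard transformation for
  A → A α₁ | ... | A α_m | β₁ | ... | β_n
is
  A  → β₁ A' | ... | β_n A'
  A' → α₁ A' | ... | α_m A' | ε

Y → C becomes Y → C Y'
Y → num num becomes Y → num num Y'
Y → Y Y g becomes Y' → Y g Y'
Y → Y C becomes Y' → C Y'
Add Y' → ε

Productions for other non-terminals are unchanged:
  C → num

Resulting grammar:
Y → C Y'
Y → num num Y'
Y' → Y g Y'
Y' → C Y'
Y' → ε
C → num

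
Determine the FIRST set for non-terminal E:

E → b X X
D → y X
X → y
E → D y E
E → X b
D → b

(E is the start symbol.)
{ 'b', 'y' }

To compute FIRST(E), examine every production with E on the left-hand side, reading each right-hand side left to right until a non-nullable symbol is reached.

FIRST sets of the other non-terminals involved (by the same procedure, iterated to a fixed point):
  FIRST(D) = { 'b', 'y' }
  FIRST(X) = { 'y' }

From E → b X X:
  - b is a terminal: add 'b' and stop
From E → D y E:
  - D is a non-terminal: add FIRST(D) \ {ε} = { 'b', 'y' }
    D is not nullable, so stop
From E → X b:
  - X is a non-terminal: add FIRST(X) \ {ε} = { 'y' }
    X is not nullable, so stop

Collecting: FIRST(E) = { 'b', 'y' }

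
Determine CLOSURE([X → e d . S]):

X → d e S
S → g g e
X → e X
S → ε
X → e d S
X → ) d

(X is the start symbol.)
{ [S → . g g e], [S → .], [X → e d . S] }

Start with: [X → e d . S]
  [X → e d . S] has the dot before S: add [S → . g g e], [S → .]
No further items can be added.

CLOSURE = { [S → . g g e], [S → .], [X → e d . S] }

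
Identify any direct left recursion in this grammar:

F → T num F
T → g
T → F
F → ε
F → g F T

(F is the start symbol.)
Direct left recursion occurs when N → N α for some non-terminal N (the right-hand side begins with the left-hand side itself).

F → T num F: starts with T
T → g: starts with g
T → F: starts with F
F → ε: starts with ε
F → g F T: starts with g

No direct left recursion found.

Answer: No direct left recursion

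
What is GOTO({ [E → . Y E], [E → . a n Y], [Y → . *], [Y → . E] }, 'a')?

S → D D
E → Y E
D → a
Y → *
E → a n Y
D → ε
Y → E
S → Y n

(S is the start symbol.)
GOTO(I, 'a') = CLOSURE({ [A → αX.β] : [A → α.Xβ] ∈ I, X = 'a' })

Items with dot before 'a', with the dot advanced:
  [E → . a n Y] → [E → a . n Y]
Closure adds nothing (no advanced item has the dot before a non-terminal).

GOTO = { [E → a . n Y] }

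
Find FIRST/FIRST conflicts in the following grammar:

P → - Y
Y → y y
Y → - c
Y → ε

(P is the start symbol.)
Productions for Y:
  Y → y y: FIRST = { 'y' }
  Y → - c: FIRST = { '-' }
  Y → ε: FIRST = { ε }
P has only one production, so no FIRST/FIRST conflict is possible there.

All alternatives of each non-terminal have pairwise disjoint FIRST sets.

Answer: No FIRST/FIRST conflicts.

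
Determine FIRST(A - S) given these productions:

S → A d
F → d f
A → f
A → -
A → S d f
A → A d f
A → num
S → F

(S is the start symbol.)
FIRST sets of the non-terminals involved (from the grammar, by fixed-point iteration):
  FIRST(A) = { '-', 'd', 'f', 'num' }

To compute FIRST(A - S), process the symbols left to right:
Symbol A is a non-terminal. Add FIRST(A) \ {ε} = { '-', 'd', 'f', 'num' }
A is not nullable (ε ∉ FIRST(A)), so stop here.
FIRST(A - S) = { '-', 'd', 'f', 'num' }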